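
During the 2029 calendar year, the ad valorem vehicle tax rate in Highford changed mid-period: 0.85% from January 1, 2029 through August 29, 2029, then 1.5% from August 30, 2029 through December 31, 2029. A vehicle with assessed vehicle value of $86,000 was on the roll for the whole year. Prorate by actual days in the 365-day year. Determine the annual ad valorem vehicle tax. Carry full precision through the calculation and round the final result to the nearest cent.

January 1 – August 29, 2029: 241 days at 0.85% → $86,000 × 0.85% × 241/365 = $482.6603
August 30 – December 31, 2029: 124 days at 1.5% → $86,000 × 1.5% × 124/365 = $438.2466
Total = $920.9068

$920.91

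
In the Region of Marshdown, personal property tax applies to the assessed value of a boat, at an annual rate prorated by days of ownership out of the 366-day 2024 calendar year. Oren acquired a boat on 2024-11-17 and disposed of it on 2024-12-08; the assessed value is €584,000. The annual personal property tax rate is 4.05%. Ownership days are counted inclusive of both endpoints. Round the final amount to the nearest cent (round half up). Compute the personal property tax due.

Days held (2024-11-17 to 2024-12-08): 22 out of 366
Tax = €584,000 × 4.05% × 22/366 = €1,421.7049

€1,421.70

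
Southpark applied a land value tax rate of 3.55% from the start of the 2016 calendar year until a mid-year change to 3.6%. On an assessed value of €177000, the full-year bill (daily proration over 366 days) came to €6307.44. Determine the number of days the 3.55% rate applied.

267 days

Let d = days at the first rate; then 366 − d days at the second rate.
€177000 × [3.55%·d + 3.6%·(366−d)] / 366 = €6307.44
Solving gives d = 267, so the new rate took effect on 24 Sep 2016.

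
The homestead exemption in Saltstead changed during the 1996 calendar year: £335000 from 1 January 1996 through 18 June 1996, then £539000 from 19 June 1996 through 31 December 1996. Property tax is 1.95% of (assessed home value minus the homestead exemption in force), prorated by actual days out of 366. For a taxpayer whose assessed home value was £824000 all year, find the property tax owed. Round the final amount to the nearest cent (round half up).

1 January – 18 June 1996: 170 days, exemption £335000 → (£824000 − £335000) × 1.95% × 170/366 = £4429.0574
19 June – 31 December 1996: 196 days, exemption £539000 → (£824000 − £539000) × 1.95% × 196/366 = £2976.1475
Total = £7405.2049

£7405.20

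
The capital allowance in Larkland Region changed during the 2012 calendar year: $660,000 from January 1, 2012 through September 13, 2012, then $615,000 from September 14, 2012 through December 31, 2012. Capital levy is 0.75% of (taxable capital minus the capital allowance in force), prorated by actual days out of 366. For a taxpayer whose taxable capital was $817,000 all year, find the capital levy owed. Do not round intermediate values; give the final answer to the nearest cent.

$1,278.01

January 1 – September 13, 2012: 257 days, exemption $660,000 → ($817,000 − $660,000) × 0.75% × 257/366 = $826.8238
September 14 – December 31, 2012: 109 days, exemption $615,000 → ($817,000 − $615,000) × 0.75% × 109/366 = $451.1885
Total = $1,278.0123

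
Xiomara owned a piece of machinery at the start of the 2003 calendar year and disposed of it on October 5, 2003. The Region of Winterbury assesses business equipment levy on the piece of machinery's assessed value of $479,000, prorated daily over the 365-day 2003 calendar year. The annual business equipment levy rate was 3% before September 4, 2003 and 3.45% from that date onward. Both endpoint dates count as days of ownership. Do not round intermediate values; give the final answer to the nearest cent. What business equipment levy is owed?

January 1 – September 3, 2003: 246 days at 3% → $479,000 × 3% × 246/365 = $9,684.9863
September 4 – October 5, 2003: 32 days at 3.45% → $479,000 × 3.45% × 32/365 = $1,448.8110
Total = $11,133.7973

$11,133.80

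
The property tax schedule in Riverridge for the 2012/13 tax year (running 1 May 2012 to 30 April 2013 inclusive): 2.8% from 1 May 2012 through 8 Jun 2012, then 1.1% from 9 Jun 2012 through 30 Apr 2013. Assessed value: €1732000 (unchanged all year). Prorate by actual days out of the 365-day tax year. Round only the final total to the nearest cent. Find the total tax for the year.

1 May – 8 Jun 2012: 39 days at 2.8% → €1732000 × 2.8% × 39/365 = €5181.7644
9 Jun 2012 – 30 Apr 2013: 326 days at 1.1% → €1732000 × 1.1% × 326/365 = €17016.3068
Total = €22198.0712

€22198.07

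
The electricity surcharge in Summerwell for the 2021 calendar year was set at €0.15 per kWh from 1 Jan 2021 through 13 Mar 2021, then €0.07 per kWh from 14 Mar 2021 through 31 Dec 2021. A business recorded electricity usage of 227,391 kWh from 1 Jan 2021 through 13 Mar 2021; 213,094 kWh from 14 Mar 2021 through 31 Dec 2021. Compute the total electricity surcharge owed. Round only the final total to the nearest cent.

1 Jan – 13 Mar 2021: 227,391 kWh at €0.15/kWh → €34108.65
14 Mar – 31 Dec 2021: 213,094 kWh at €0.07/kWh → €14916.58

€49025.23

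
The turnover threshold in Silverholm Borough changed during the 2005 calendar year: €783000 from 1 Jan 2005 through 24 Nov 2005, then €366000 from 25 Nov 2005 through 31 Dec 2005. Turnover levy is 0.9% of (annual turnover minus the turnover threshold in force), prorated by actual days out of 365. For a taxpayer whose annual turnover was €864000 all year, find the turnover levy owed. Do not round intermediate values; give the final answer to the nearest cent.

1 Jan – 24 Nov 2005: 328 days, exemption €783000 → (€864000 − €783000) × 0.9% × 328/365 = €655.1014
25 Nov – 31 Dec 2005: 37 days, exemption €366000 → (€864000 − €366000) × 0.9% × 37/365 = €454.3397
Total = €1109.4411

€1109.44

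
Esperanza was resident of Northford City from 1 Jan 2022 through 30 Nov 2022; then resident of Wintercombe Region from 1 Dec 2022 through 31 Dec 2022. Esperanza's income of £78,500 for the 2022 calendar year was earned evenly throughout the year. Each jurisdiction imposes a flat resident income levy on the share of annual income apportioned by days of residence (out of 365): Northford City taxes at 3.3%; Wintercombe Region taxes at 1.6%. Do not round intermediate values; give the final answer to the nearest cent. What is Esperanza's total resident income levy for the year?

£2,477.16

Northford City, 1 Jan – 30 Nov 2022: 334 days → £78,500 × 3.3% × 334/365 = £2,370.4849
Wintercombe Region, 1 Dec – 31 Dec 2022: 31 days → £78,500 × 1.6% × 31/365 = £106.6740
Total = £2,477.1589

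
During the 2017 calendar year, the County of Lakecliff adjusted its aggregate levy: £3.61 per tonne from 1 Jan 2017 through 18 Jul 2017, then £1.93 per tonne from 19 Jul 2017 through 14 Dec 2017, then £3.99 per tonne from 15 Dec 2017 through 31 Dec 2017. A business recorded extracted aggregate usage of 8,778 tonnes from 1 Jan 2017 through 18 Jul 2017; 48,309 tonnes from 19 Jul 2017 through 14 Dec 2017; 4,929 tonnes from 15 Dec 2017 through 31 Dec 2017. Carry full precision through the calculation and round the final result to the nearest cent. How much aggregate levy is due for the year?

£144,591.66

1 Jan – 18 Jul 2017: 8,778 tonnes at £3.61/tonne → £31,688.58
19 Jul – 14 Dec 2017: 48,309 tonnes at £1.93/tonne → £93,236.37
15 Dec – 31 Dec 2017: 4,929 tonnes at £3.99/tonne → £19,666.71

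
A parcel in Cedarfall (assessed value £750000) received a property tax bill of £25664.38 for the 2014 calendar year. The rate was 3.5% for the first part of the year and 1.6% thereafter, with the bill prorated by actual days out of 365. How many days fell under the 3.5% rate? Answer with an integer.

Let d = days at the first rate; then 365 − d days at the second rate.
£750000 × [3.5%·d + 1.6%·(365−d)] / 365 = £25664.38
Solving gives d = 350, so the new rate took effect on December 17, 2014.

350 days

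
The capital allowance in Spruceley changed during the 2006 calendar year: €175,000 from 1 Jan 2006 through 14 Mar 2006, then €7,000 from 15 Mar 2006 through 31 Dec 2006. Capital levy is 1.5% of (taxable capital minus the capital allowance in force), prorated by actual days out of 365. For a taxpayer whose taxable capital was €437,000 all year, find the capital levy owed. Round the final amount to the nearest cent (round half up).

1 Jan – 14 Mar 2006: 73 days, exemption €175,000 → (€437,000 − €175,000) × 1.5% × 73/365 = €786.0000
15 Mar – 31 Dec 2006: 292 days, exemption €7,000 → (€437,000 − €7,000) × 1.5% × 292/365 = €5,160.0000
Total = €5,946.0000

€5,946.00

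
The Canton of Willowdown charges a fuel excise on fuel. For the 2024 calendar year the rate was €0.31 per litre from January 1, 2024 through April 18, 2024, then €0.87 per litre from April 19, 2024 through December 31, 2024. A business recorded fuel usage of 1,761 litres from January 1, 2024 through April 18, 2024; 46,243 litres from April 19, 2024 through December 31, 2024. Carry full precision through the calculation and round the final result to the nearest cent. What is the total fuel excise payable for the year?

€40,777.32

January 1 – April 18, 2024: 1,761 litres at €0.31/litre → €545.91
April 19 – December 31, 2024: 46,243 litres at €0.87/litre → €40,231.41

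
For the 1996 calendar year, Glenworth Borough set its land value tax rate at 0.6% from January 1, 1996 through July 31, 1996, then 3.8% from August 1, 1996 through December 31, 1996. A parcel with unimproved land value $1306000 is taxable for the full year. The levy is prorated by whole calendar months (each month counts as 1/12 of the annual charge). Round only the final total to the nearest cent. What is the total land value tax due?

$25249.33

January 1 – July 31, 1996: 7 months at 0.6% → $1306000 × 0.6% × 7/12 = $4571.0000
August 1 – December 31, 1996: 5 months at 3.8% → $1306000 × 3.8% × 5/12 = $20678.3333
Total = $25249.3333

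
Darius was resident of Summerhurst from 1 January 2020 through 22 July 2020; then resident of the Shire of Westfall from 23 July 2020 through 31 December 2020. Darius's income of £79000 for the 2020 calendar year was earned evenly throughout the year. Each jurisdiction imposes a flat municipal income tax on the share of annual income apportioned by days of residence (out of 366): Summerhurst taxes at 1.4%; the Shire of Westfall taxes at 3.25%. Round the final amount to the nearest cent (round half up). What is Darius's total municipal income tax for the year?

Summerhurst, 1 January – 22 July 2020: 204 days → £79000 × 1.4% × 204/366 = £616.4590
The Shire of Westfall, 23 July – 31 December 2020: 162 days → £79000 × 3.25% × 162/366 = £1136.4344
Total = £1752.8934

£1752.89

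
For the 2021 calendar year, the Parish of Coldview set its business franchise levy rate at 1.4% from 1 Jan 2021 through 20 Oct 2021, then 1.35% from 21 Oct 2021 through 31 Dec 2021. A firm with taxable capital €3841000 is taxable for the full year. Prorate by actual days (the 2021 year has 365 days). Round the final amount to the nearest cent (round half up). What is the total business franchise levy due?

€53395.16

1 Jan – 20 Oct 2021: 293 days at 1.4% → €3841000 × 1.4% × 293/365 = €43166.5260
21 Oct – 31 Dec 2021: 72 days at 1.35% → €3841000 × 1.35% × 72/365 = €10228.6356
Total = €53395.1616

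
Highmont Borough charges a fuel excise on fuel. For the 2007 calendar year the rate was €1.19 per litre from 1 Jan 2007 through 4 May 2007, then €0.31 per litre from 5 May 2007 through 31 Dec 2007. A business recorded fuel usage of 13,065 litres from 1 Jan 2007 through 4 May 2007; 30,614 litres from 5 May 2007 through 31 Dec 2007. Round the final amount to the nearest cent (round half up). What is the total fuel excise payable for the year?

€25,037.69

1 Jan – 4 May 2007: 13,065 litres at €1.19/litre → €15,547.35
5 May – 31 Dec 2007: 30,614 litres at €0.31/litre → €9,490.34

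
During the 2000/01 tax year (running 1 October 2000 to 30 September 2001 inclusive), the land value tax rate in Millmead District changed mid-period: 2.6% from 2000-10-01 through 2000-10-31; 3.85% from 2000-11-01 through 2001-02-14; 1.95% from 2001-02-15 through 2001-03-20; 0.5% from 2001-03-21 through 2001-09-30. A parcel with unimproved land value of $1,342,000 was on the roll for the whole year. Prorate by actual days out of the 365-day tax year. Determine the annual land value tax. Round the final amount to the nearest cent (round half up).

2000-10-01 to 2000-10-31: 31 days at 2.6% → $1,342,000 × 2.6% × 31/365 = $2,963.4301
2000-11-01 to 2001-02-14: 106 days at 3.85% → $1,342,000 × 3.85% × 106/365 = $15,004.6630
2001-02-15 to 2001-03-20: 34 days at 1.95% → $1,342,000 × 1.95% × 34/365 = $2,437.6603
2001-03-21 to 2001-09-30: 194 days at 0.5% → $1,342,000 × 0.5% × 194/365 = $3,566.4110
Total = $23,972.1644

$23,972.16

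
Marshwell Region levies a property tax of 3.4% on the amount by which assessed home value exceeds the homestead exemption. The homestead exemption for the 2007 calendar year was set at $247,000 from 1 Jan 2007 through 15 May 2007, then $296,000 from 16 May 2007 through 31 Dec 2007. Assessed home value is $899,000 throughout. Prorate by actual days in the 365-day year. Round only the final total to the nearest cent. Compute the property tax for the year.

1 Jan – 15 May 2007: 135 days, exemption $247,000 → ($899,000 − $247,000) × 3.4% × 135/365 = $8,199.1233
16 May – 31 Dec 2007: 230 days, exemption $296,000 → ($899,000 − $296,000) × 3.4% × 230/365 = $12,919.0685
Total = $21,118.1918

$21,118.19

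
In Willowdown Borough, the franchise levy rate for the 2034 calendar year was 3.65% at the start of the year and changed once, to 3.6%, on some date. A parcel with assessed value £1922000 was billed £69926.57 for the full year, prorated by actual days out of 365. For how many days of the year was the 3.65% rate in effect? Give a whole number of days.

279 days

Let d = days at the first rate; then 365 − d days at the second rate.
£1922000 × [3.65%·d + 3.6%·(365−d)] / 365 = £69926.57
Solving gives d = 279, so the new rate took effect on 7 October 2034.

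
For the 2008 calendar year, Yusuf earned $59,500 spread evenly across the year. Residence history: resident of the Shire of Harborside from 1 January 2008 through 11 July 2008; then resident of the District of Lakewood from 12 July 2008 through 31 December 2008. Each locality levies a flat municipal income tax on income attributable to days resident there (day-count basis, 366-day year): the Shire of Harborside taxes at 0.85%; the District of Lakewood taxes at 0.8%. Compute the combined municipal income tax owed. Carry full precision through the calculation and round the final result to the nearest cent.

$491.69

The Shire of Harborside, 1 January – 11 July 2008: 193 days → $59,500 × 0.85% × 193/366 = $266.6933
The District of Lakewood, 12 July – 31 December 2008: 173 days → $59,500 × 0.8% × 173/366 = $224.9945
Total = $491.6878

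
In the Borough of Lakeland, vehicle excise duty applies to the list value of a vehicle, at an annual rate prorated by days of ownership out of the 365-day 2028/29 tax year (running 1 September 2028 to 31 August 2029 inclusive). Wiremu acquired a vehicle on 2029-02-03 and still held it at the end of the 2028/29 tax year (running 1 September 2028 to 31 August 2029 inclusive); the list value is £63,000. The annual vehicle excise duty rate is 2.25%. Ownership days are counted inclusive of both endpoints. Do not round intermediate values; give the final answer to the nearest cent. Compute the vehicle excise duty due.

Days held (2029-02-03 to 2029-08-31): 210 out of 365
Tax = £63,000 × 2.25% × 210/365 = £815.5479

£815.55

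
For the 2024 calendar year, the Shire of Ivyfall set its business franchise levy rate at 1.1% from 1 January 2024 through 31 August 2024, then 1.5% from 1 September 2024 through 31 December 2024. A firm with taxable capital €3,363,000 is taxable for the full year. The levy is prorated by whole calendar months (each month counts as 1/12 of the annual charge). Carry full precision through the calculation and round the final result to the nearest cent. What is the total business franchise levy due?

€41,477.00

1 January – 31 August 2024: 8 months at 1.1% → €3,363,000 × 1.1% × 8/12 = €24,662.0000
1 September – 31 December 2024: 4 months at 1.5% → €3,363,000 × 1.5% × 4/12 = €16,815.0000
Total = €41,477.0000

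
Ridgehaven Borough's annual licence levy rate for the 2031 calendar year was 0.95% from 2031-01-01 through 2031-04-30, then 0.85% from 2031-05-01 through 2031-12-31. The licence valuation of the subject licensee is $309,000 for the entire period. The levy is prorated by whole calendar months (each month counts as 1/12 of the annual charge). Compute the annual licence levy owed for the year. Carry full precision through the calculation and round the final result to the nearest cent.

$2,729.50

2031-01-01 to 2031-04-30: 4 months at 0.95% → $309,000 × 0.95% × 4/12 = $978.5000
2031-05-01 to 2031-12-31: 8 months at 0.85% → $309,000 × 0.85% × 8/12 = $1,751.0000
Total = $2,729.5000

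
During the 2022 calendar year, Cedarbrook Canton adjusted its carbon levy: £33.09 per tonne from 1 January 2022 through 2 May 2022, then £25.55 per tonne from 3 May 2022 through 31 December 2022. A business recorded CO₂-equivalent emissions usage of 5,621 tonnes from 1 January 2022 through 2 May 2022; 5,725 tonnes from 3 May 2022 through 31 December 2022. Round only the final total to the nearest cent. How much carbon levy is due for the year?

1 January – 2 May 2022: 5,621 tonnes at £33.09/tonne → £185,998.89
3 May – 31 December 2022: 5,725 tonnes at £25.55/tonne → £146,273.75

£332,272.64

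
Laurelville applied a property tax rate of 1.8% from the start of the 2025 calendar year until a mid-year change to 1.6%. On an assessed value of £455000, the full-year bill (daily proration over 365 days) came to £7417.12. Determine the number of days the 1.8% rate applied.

55 days

Let d = days at the first rate; then 365 − d days at the second rate.
£455000 × [1.8%·d + 1.6%·(365−d)] / 365 = £7417.12
Solving gives d = 55, so the new rate took effect on 25 February 2025.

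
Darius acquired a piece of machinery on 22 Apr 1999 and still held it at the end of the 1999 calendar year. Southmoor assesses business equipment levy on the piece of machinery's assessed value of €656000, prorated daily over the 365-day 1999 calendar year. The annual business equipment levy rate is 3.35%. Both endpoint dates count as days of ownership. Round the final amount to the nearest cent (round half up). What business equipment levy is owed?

Days held (22 Apr – 31 Dec 1999): 254 out of 365
Tax = €656000 × 3.35% × 254/365 = €15292.8877

€15292.89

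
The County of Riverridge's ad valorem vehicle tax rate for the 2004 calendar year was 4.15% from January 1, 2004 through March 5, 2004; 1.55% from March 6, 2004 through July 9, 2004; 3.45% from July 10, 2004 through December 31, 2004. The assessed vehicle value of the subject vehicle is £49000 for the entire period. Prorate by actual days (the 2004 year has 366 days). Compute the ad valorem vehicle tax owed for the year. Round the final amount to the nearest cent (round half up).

January 1 – March 5, 2004: 65 days at 4.15% → £49000 × 4.15% × 65/366 = £361.1407
March 6 – July 9, 2004: 126 days at 1.55% → £49000 × 1.55% × 126/366 = £261.4672
July 10 – December 31, 2004: 175 days at 3.45% → £49000 × 3.45% × 175/366 = £808.2992
Total = £1430.9071

£1430.91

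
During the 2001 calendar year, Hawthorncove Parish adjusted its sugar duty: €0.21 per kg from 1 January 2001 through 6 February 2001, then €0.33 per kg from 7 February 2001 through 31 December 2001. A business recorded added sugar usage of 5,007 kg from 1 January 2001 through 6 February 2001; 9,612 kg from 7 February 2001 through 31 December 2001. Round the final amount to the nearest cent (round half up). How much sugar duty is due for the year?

€4,223.43

1 January – 6 February 2001: 5,007 kg at €0.21/kg → €1,051.47
7 February – 31 December 2001: 9,612 kg at €0.33/kg → €3,171.96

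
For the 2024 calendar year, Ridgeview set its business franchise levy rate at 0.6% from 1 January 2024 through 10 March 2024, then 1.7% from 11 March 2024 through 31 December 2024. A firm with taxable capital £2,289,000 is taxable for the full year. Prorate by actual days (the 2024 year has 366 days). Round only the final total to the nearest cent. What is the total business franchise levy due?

£34,097.34

1 January – 10 March 2024: 70 days at 0.6% → £2,289,000 × 0.6% × 70/366 = £2,626.7213
11 March – 31 December 2024: 296 days at 1.7% → £2,289,000 × 1.7% × 296/366 = £31,470.6230
Total = £34,097.3443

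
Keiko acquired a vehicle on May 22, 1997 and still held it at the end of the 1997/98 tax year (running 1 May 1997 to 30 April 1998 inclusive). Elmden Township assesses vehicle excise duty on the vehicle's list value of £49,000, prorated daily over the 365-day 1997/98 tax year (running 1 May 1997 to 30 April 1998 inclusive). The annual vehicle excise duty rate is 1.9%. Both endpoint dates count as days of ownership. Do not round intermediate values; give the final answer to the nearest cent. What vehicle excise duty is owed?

£877.44

Days held (May 22, 1997 – April 30, 1998): 344 out of 365
Tax = £49,000 × 1.9% × 344/365 = £877.4356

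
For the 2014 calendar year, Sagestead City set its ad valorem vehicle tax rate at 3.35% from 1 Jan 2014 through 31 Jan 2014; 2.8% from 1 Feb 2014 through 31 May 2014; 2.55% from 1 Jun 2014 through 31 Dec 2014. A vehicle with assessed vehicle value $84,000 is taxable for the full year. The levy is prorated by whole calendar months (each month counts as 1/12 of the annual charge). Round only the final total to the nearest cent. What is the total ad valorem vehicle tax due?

$2,268.00

1 Jan – 31 Jan 2014: 1 month at 3.35% → $84,000 × 3.35% × 1/12 = $234.5000
1 Feb – 31 May 2014: 4 months at 2.8% → $84,000 × 2.8% × 4/12 = $784.0000
1 Jun – 31 Dec 2014: 7 months at 2.55% → $84,000 × 2.55% × 7/12 = $1,249.5000
Total = $2,268.0000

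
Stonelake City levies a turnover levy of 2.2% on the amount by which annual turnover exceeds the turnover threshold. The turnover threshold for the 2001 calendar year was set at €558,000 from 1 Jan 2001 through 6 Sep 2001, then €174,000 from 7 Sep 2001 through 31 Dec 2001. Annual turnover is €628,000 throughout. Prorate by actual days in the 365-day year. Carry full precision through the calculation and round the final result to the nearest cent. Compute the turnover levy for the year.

1 Jan – 6 Sep 2001: 249 days, exemption €558,000 → (€628,000 − €558,000) × 2.2% × 249/365 = €1,050.5753
7 Sep – 31 Dec 2001: 116 days, exemption €174,000 → (€628,000 − €174,000) × 2.2% × 116/365 = €3,174.2685
Total = €4,224.8438

€4,224.84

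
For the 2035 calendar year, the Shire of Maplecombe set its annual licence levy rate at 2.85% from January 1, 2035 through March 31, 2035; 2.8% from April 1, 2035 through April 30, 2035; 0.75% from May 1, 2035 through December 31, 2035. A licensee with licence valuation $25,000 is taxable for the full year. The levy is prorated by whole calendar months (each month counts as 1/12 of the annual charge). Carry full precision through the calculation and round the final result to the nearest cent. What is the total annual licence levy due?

January 1 – March 31, 2035: 3 months at 2.85% → $25,000 × 2.85% × 3/12 = $178.1250
April 1 – April 30, 2035: 1 month at 2.8% → $25,000 × 2.8% × 1/12 = $58.3333
May 1 – December 31, 2035: 8 months at 0.75% → $25,000 × 0.75% × 8/12 = $125.0000
Total = $361.4583

$361.46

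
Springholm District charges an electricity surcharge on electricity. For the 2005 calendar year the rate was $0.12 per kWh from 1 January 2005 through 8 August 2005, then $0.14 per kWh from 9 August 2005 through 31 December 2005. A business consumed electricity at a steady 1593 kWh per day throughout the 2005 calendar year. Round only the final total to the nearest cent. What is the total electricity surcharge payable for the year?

$74393.10

1 January – 8 August 2005: 220 days × 1593 kWh/day = 350,460 kWh at $0.12/kWh → $42055.20
9 August – 31 December 2005: 145 days × 1593 kWh/day = 230,985 kWh at $0.14/kWh → $32337.90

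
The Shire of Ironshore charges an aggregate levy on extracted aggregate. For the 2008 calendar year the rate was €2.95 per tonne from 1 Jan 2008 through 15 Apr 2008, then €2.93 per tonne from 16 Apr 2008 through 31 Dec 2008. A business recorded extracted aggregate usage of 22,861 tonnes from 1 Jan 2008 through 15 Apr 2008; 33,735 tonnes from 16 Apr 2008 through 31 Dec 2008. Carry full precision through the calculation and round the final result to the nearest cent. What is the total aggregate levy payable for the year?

€166,283.50

1 Jan – 15 Apr 2008: 22,861 tonnes at €2.95/tonne → €67,439.95
16 Apr – 31 Dec 2008: 33,735 tonnes at €2.93/tonne → €98,843.55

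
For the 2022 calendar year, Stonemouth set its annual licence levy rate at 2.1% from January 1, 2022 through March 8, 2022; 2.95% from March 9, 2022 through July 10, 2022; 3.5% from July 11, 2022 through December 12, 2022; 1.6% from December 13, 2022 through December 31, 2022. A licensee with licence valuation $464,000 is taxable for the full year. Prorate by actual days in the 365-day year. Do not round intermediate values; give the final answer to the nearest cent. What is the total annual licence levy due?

January 1 – March 8, 2022: 67 days at 2.1% → $464,000 × 2.1% × 67/365 = $1,788.6247
March 9 – July 10, 2022: 124 days at 2.95% → $464,000 × 2.95% × 124/365 = $4,650.1699
July 11 – December 12, 2022: 155 days at 3.5% → $464,000 × 3.5% × 155/365 = $6,896.4384
December 13 – December 31, 2022: 19 days at 1.6% → $464,000 × 1.6% × 19/365 = $386.4548
Total = $13,721.6877

$13,721.69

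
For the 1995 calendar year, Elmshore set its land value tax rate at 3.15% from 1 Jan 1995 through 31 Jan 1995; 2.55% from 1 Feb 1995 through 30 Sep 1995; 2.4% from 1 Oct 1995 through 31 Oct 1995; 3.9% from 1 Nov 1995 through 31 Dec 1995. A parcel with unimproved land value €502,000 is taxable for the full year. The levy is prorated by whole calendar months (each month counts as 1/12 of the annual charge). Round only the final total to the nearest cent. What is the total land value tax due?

€14,118.75

1 Jan – 31 Jan 1995: 1 month at 3.15% → €502,000 × 3.15% × 1/12 = €1,317.7500
1 Feb – 30 Sep 1995: 8 months at 2.55% → €502,000 × 2.55% × 8/12 = €8,534.0000
1 Oct – 31 Oct 1995: 1 month at 2.4% → €502,000 × 2.4% × 1/12 = €1,004.0000
1 Nov – 31 Dec 1995: 2 months at 3.9% → €502,000 × 3.9% × 2/12 = €3,263.0000
Total = €14,118.7500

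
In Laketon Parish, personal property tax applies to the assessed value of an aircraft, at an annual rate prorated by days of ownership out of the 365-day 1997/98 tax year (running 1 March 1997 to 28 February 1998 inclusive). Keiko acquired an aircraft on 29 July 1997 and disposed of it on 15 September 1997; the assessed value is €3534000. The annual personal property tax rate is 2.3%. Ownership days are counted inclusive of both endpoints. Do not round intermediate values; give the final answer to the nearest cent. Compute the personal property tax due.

€10911.83

Days held (29 July – 15 September 1997): 49 out of 365
Tax = €3534000 × 2.3% × 49/365 = €10911.8301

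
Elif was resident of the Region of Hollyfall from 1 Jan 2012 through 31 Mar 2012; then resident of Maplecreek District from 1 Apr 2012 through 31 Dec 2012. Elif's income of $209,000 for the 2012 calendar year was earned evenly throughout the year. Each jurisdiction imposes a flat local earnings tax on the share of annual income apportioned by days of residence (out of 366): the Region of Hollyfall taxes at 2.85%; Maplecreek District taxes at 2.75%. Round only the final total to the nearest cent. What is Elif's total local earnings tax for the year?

The Region of Hollyfall, 1 Jan – 31 Mar 2012: 91 days → $209,000 × 2.85% × 91/366 = $1,480.9877
Maplecreek District, 1 Apr – 31 Dec 2012: 275 days → $209,000 × 2.75% × 275/366 = $4,318.4768
Total = $5,799.4645

$5,799.46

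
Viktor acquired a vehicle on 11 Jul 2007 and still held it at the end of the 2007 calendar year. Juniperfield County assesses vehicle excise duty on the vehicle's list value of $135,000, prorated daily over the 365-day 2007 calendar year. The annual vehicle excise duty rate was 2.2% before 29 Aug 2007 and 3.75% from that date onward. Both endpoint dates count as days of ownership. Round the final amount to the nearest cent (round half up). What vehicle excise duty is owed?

$2,132.45

11 Jul – 28 Aug 2007: 49 days at 2.2% → $135,000 × 2.2% × 49/365 = $398.7123
29 Aug – 31 Dec 2007: 125 days at 3.75% → $135,000 × 3.75% × 125/365 = $1,733.7329
Total = $2,132.4452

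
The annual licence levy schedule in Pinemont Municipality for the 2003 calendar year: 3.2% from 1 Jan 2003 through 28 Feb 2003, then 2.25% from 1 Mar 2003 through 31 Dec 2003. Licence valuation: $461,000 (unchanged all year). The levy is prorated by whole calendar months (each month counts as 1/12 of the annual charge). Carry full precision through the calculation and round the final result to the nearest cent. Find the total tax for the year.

$11,102.42

1 Jan – 28 Feb 2003: 2 months at 3.2% → $461,000 × 3.2% × 2/12 = $2,458.6667
1 Mar – 31 Dec 2003: 10 months at 2.25% → $461,000 × 2.25% × 10/12 = $8,643.7500
Total = $11,102.4167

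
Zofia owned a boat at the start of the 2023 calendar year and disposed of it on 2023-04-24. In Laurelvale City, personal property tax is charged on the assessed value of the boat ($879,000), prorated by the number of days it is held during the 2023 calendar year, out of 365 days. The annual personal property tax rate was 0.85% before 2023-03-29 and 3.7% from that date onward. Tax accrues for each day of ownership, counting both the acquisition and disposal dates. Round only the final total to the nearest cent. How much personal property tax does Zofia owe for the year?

$4,186.69

2023-01-01 to 2023-03-28: 87 days at 0.85% → $879,000 × 0.85% × 87/365 = $1,780.8781
2023-03-29 to 2023-04-24: 27 days at 3.7% → $879,000 × 3.7% × 27/365 = $2,405.8110
Total = $4,186.6890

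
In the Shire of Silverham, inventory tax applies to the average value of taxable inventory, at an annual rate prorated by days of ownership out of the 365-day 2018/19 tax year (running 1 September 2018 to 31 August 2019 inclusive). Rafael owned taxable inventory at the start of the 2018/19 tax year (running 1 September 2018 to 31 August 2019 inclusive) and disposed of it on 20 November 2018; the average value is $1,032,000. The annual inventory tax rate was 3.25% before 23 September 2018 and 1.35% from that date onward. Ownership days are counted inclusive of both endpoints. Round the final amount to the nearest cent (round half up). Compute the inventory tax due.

$4,273.61

1 September – 22 September 2018: 22 days at 3.25% → $1,032,000 × 3.25% × 22/365 = $2,021.5890
23 September – 20 November 2018: 59 days at 1.35% → $1,032,000 × 1.35% × 59/365 = $2,252.0219
Total = $4,273.6110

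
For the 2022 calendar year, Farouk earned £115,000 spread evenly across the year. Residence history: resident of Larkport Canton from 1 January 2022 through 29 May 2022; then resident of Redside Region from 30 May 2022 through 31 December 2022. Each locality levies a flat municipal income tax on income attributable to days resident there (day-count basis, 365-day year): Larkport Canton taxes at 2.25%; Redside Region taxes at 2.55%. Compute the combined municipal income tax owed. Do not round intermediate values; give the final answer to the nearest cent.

£2,791.66

Larkport Canton, 1 January – 29 May 2022: 149 days → £115,000 × 2.25% × 149/365 = £1,056.2671
Redside Region, 30 May – 31 December 2022: 216 days → £115,000 × 2.55% × 216/365 = £1,735.3973
Total = £2,791.6644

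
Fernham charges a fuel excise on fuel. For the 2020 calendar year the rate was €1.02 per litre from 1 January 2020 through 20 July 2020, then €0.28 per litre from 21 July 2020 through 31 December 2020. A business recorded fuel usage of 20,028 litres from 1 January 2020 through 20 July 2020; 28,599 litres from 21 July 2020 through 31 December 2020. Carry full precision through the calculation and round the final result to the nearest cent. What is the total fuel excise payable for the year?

1 January – 20 July 2020: 20,028 litres at €1.02/litre → €20,428.56
21 July – 31 December 2020: 28,599 litres at €0.28/litre → €8,007.72

€28,436.28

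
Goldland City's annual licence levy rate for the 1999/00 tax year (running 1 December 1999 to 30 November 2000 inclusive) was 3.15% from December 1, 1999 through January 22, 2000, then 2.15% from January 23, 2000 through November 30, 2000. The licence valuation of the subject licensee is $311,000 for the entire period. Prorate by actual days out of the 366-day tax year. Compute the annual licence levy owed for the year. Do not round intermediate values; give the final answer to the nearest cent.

$7,136.86

December 1, 1999 – January 22, 2000: 53 days at 3.15% → $311,000 × 3.15% × 53/366 = $1,418.6189
January 23 – November 30, 2000: 313 days at 2.15% → $311,000 × 2.15% × 313/366 = $5,718.2363
Total = $7,136.8552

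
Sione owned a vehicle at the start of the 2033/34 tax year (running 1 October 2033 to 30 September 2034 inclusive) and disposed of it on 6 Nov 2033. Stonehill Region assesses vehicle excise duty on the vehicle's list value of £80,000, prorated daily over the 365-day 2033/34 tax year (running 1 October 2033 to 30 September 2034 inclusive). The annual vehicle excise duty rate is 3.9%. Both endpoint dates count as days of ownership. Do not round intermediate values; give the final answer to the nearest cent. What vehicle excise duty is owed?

£316.27

Days held (1 Oct – 6 Nov 2033): 37 out of 365
Tax = £80,000 × 3.9% × 37/365 = £316.2740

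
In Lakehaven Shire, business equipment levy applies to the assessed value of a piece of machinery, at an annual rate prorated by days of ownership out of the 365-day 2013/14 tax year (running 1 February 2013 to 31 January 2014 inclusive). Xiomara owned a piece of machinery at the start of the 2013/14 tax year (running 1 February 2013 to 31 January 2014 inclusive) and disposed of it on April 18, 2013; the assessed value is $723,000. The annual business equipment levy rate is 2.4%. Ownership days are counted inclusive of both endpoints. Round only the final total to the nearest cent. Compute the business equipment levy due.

$3,660.56

Days held (February 1 – April 18, 2013): 77 out of 365
Tax = $723,000 × 2.4% × 77/365 = $3,660.5589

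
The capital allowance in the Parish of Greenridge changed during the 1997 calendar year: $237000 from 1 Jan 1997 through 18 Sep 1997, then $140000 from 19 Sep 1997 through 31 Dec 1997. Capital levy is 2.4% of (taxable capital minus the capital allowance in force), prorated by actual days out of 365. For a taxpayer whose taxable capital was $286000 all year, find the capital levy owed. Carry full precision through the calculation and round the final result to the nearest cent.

1 Jan – 18 Sep 1997: 261 days, exemption $237000 → ($286000 − $237000) × 2.4% × 261/365 = $840.9205
19 Sep – 31 Dec 1997: 104 days, exemption $140000 → ($286000 − $140000) × 2.4% × 104/365 = $998.4000
Total = $1839.3205

$1839.32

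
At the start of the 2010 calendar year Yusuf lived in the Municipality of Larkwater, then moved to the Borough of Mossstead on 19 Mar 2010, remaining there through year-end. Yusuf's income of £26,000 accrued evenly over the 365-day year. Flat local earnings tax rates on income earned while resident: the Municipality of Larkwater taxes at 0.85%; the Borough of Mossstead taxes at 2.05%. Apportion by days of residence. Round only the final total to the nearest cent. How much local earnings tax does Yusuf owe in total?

£467.18

The Municipality of Larkwater, 1 Jan – 18 Mar 2010: 77 days → £26,000 × 0.85% × 77/365 = £46.6219
The Borough of Mossstead, 19 Mar – 31 Dec 2010: 288 days → £26,000 × 2.05% × 288/365 = £420.5589
Total = £467.1808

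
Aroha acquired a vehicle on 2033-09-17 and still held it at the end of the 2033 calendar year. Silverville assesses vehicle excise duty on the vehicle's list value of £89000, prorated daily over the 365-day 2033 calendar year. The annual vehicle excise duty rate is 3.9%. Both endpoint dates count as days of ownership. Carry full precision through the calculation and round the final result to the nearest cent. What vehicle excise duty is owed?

Days held (2033-09-17 to 2033-12-31): 106 out of 365
Tax = £89000 × 3.9% × 106/365 = £1008.0164

£1008.02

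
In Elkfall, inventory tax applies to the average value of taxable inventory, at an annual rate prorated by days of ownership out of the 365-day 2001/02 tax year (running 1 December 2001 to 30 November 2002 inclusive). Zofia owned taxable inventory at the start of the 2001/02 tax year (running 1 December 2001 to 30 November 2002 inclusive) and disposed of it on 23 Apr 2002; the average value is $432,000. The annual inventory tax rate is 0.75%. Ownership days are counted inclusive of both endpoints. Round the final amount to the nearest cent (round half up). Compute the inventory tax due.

$1,278.25

Days held (1 Dec 2001 – 23 Apr 2002): 144 out of 365
Tax = $432,000 × 0.75% × 144/365 = $1,278.2466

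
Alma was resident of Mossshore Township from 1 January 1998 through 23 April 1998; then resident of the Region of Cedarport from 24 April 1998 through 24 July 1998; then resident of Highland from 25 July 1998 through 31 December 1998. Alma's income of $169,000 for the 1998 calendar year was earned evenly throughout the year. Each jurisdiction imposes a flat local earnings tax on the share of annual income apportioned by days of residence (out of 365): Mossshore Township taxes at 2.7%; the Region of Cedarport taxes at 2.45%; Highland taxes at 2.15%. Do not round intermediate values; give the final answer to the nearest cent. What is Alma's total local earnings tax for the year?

Mossshore Township, 1 January – 23 April 1998: 113 days → $169,000 × 2.7% × 113/365 = $1,412.6548
The Region of Cedarport, 24 April – 24 July 1998: 92 days → $169,000 × 2.45% × 92/365 = $1,043.6329
Highland, 25 July – 31 December 1998: 160 days → $169,000 × 2.15% × 160/365 = $1,592.7671
Total = $4,049.0548

$4,049.05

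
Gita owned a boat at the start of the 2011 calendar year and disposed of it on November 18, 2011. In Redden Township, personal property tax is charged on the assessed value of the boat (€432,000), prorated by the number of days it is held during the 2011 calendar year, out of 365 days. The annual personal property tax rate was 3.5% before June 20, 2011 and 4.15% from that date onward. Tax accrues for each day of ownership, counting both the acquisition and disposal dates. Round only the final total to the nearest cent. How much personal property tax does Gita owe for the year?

€14,508.10

January 1 – June 19, 2011: 170 days at 3.5% → €432,000 × 3.5% × 170/365 = €7,042.1918
June 20 – November 18, 2011: 152 days at 4.15% → €432,000 × 4.15% × 152/365 = €7,465.9068
Total = €14,508.0986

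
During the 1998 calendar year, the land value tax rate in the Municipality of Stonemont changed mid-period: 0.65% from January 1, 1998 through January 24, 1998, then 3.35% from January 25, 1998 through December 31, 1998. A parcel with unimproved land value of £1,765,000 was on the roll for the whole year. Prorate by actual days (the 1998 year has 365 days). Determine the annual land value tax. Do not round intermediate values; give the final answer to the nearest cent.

January 1 – January 24, 1998: 24 days at 0.65% → £1,765,000 × 0.65% × 24/365 = £754.3562
January 25 – December 31, 1998: 341 days at 3.35% → £1,765,000 × 3.35% × 341/365 = £55,239.6644
Total = £55,994.0205

£55,994.02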